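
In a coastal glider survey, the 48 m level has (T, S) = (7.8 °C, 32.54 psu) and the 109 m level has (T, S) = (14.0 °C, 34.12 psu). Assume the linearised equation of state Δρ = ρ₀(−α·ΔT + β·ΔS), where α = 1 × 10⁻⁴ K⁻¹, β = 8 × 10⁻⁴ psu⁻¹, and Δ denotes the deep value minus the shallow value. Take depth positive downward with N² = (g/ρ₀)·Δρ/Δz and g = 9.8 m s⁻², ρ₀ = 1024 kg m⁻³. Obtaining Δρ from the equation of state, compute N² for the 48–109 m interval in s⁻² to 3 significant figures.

ΔT = +6.2 K, ΔS = +1.58 psu (deep − shallow).
Δρ/ρ₀ = −αΔT + βΔS = -6.20 × 10⁻⁴ + 1.264 × 10⁻³ = 6.44 × 10⁻⁴, so Δρ ≈ 0.6595 kg m⁻³.
N² = (g/ρ₀)·Δρ/Δz = g·(Δρ/ρ₀)/Δz = 9.8 × 6.44 × 10⁻⁴ / 61 = 1.0346 × 10⁻⁴ s⁻² ≈ 1.03 × 10⁻⁴ s⁻².

1.03 × 10⁻⁴ s⁻²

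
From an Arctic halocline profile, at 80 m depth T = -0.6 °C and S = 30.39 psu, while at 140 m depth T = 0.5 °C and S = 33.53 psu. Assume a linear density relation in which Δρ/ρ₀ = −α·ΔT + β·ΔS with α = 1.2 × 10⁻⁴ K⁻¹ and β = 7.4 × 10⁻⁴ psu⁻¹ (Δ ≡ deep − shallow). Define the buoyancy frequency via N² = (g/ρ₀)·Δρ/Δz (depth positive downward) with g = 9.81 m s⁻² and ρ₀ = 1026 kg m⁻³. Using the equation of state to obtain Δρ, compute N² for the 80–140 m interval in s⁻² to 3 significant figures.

3.58 × 10⁻⁴ s⁻²

ΔT = +1.1 K, ΔS = +3.14 psu (deep − shallow).
Δρ/ρ₀ = −αΔT + βΔS = -1.32 × 10⁻⁴ + 2.3236 × 10⁻³ = 2.1916 × 10⁻³, so Δρ ≈ 2.249 kg m⁻³.
N² = (g/ρ₀)·Δρ/Δz = g·(Δρ/ρ₀)/Δz = 9.81 × 2.1916 × 10⁻³ / 60 = 3.5833 × 10⁻⁴ s⁻² ≈ 3.58 × 10⁻⁴ s⁻².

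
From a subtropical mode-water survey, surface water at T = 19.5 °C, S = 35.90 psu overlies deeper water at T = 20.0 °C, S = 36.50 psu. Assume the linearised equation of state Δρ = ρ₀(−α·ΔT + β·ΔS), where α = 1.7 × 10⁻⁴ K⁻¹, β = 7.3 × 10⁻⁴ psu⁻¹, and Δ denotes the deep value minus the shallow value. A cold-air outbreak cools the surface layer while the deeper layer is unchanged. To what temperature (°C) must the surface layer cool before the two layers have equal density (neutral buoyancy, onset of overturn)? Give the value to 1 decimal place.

Neutral buoyancy requires Δρ = 0, i.e. −α(T_deep − T_surf′) + β(S_deep − S_surf) = 0.
T_surf′ = T_deep − (β/α)·ΔS = 20.0 − (7.3 × 10⁻⁴/1.7 × 10⁻⁴)·(+0.60) = 17.424 °C.
Cooling required: 19.5 − (17.424) = 2.076 °C.

17.4 °C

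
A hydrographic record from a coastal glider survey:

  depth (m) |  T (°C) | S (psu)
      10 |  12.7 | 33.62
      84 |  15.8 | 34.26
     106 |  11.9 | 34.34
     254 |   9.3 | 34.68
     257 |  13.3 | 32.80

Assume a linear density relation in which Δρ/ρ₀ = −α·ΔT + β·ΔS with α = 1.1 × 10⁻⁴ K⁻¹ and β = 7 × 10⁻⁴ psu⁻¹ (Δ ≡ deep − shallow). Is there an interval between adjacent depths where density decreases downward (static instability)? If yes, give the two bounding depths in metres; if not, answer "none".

Evaluate Δρ/ρ₀ = −αΔT + βΔS across each adjacent pair:
  10–84 m: −αΔT+βΔS = −(1.1 × 10⁻⁴)(+3.1)+(7 × 10⁻⁴)(+0.64) = 1.1 × 10⁻⁴ → stable
  84–106 m: −αΔT+βΔS = −(1.1 × 10⁻⁴)(-3.9)+(7 × 10⁻⁴)(+0.08) = 4.9 × 10⁻⁴ → stable
  106–254 m: −αΔT+βΔS = −(1.1 × 10⁻⁴)(-2.6)+(7 × 10⁻⁴)(+0.34) = 5.2 × 10⁻⁴ → stable
  254–257 m: −αΔT+βΔS = −(1.1 × 10⁻⁴)(+4.0)+(7 × 10⁻⁴)(-1.88) = -1.8 × 10⁻³ → UNSTABLE
The 254–257 m interval has Δρ < 0: lighter water underlies denser water.

254–257 m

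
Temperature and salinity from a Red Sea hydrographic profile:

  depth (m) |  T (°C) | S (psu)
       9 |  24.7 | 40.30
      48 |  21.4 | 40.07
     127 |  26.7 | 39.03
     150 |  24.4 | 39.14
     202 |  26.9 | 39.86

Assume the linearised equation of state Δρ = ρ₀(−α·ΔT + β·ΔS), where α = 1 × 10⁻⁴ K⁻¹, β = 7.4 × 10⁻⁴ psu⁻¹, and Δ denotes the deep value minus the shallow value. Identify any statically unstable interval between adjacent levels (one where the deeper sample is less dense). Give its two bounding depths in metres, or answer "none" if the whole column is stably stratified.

Evaluate Δρ/ρ₀ = −αΔT + βΔS across each adjacent pair:
  9–48 m: −αΔT+βΔS = −(1 × 10⁻⁴)(-3.3)+(7.4 × 10⁻⁴)(-0.23) = 1.6 × 10⁻⁴ → stable
  48–127 m: −αΔT+βΔS = −(1 × 10⁻⁴)(+5.3)+(7.4 × 10⁻⁴)(-1.04) = -1.3 × 10⁻³ → UNSTABLE
  127–150 m: −αΔT+βΔS = −(1 × 10⁻⁴)(-2.3)+(7.4 × 10⁻⁴)(+0.11) = 3.1 × 10⁻⁴ → stable
  150–202 m: −αΔT+βΔS = −(1 × 10⁻⁴)(+2.5)+(7.4 × 10⁻⁴)(+0.72) = 2.8 × 10⁻⁴ → stable
The 48–127 m interval has Δρ < 0: lighter water underlies denser water.

48–127 m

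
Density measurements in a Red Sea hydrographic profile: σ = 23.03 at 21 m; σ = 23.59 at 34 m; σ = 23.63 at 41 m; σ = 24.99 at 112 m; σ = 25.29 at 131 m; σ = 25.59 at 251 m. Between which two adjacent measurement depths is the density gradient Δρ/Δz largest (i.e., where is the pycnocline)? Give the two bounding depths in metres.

21–34 m

Compute the density gradient over each adjacent pair:
  21–34 m: Δρ/Δz = 0.56/13 = 0.043 kg m⁻⁴
  34–41 m: Δρ/Δz = 0.04/7 = 5.7 × 10⁻³ kg m⁻⁴
  41–112 m: Δρ/Δz = 1.36/71 = 0.019 kg m⁻⁴
  112–131 m: Δρ/Δz = 0.30/19 = 0.016 kg m⁻⁴
  131–251 m: Δρ/Δz = 0.30/120 = 2.5 × 10⁻³ kg m⁻⁴
The largest gradient is in the 21–34 m interval — the pycnocline.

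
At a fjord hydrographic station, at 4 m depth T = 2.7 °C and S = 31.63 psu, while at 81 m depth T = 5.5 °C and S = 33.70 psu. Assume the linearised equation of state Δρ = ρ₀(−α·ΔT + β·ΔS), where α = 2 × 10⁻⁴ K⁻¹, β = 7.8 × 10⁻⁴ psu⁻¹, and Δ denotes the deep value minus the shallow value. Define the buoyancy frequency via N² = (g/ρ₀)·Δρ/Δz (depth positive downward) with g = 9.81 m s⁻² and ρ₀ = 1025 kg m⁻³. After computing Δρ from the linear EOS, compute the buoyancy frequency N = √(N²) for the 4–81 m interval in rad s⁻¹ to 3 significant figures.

ΔT = +2.8 K, ΔS = +2.07 psu (deep − shallow).
Δρ/ρ₀ = −αΔT + βΔS = -5.60 × 10⁻⁴ + 1.6146 × 10⁻³ = 1.0546 × 10⁻³, so Δρ ≈ 1.081 kg m⁻³.
N² = (g/ρ₀)·Δρ/Δz = g·(Δρ/ρ₀)/Δz = 9.81 × 1.0546 × 10⁻³ / 77 = 1.3436 × 10⁻⁴ s⁻².
N = √(1.3436 × 10⁻⁴) = 0.011591 rad s⁻¹ ≈ 0.0116 rad s⁻¹.

0.0116 rad s⁻¹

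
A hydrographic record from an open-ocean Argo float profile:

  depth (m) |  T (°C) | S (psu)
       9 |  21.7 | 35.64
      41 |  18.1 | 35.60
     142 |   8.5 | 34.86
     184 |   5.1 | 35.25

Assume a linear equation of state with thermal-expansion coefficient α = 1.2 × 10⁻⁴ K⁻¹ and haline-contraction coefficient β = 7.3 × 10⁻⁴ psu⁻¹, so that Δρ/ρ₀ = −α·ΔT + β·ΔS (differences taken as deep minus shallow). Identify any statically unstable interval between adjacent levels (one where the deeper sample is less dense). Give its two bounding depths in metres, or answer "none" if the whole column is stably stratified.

none

Evaluate Δρ/ρ₀ = −αΔT + βΔS across each adjacent pair:
  9–41 m: −αΔT+βΔS = −(1.2 × 10⁻⁴)(-3.6)+(7.3 × 10⁻⁴)(-0.04) = 4.0 × 10⁻⁴ → stable
  41–142 m: −αΔT+βΔS = −(1.2 × 10⁻⁴)(-9.6)+(7.3 × 10⁻⁴)(-0.74) = 6.1 × 10⁻⁴ → stable
  142–184 m: −αΔT+βΔS = −(1.2 × 10⁻⁴)(-3.4)+(7.3 × 10⁻⁴)(+0.39) = 6.9 × 10⁻⁴ → stable
Every interval has Δρ > 0: the column is stably stratified throughout.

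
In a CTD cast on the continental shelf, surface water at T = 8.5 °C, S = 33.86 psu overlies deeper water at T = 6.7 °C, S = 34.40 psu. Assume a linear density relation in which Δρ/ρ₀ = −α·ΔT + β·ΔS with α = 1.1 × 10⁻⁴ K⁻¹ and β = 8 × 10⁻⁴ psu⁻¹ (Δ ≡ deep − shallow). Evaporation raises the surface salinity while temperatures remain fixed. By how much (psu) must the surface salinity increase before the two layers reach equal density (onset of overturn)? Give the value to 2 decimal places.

Neutral buoyancy requires −α(T_deep − T_surf) + β(S_deep − S_surf′) = 0.
S_surf′ = S_deep − (α/β)·ΔT = 34.40 − (1.1 × 10⁻⁴/8 × 10⁻⁴)·(-1.8) = 34.6475 psu.
Increase required: 34.6475 − 33.86 = 0.7875 psu.

0.79 psu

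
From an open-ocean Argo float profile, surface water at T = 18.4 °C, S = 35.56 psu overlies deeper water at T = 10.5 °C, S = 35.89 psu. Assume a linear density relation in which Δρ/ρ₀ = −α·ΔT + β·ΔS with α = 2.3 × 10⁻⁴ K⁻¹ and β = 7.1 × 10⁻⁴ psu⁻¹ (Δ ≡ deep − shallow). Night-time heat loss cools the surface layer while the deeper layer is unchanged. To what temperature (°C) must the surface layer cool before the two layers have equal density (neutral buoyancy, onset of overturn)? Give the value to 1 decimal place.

9.5 °C

Neutral buoyancy requires Δρ = 0, i.e. −α(T_deep − T_surf′) + β(S_deep − S_surf) = 0.
T_surf′ = T_deep − (β/α)·ΔS = 10.5 − (7.1 × 10⁻⁴/2.3 × 10⁻⁴)·(+0.33) = 9.481 °C.
Cooling required: 18.4 − (9.481) = 8.919 °C.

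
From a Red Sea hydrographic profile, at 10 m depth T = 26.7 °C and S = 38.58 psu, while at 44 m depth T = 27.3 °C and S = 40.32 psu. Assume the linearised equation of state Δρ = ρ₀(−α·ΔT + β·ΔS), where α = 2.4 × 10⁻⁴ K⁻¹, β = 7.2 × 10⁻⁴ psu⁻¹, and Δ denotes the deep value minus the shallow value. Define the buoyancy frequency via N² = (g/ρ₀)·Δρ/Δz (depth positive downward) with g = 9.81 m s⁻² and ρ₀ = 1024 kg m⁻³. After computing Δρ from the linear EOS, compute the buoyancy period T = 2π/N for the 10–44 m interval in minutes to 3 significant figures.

ΔT = +0.6 K, ΔS = +1.74 psu (deep − shallow).
Δρ/ρ₀ = −αΔT + βΔS = -1.44 × 10⁻⁴ + 1.2528 × 10⁻³ = 1.1088 × 10⁻³, so Δρ ≈ 1.135 kg m⁻³.
N² = (g/ρ₀)·Δρ/Δz = g·(Δρ/ρ₀)/Δz = 9.81 × 1.1088 × 10⁻³ / 34 = 3.1992 × 10⁻⁴ s⁻².
N = √(3.1992 × 10⁻⁴) = 0.017886 rad s⁻¹ → T = 2π/N = 351.29 s = 5.8548 min ≈ 5.85 min.

5.85 min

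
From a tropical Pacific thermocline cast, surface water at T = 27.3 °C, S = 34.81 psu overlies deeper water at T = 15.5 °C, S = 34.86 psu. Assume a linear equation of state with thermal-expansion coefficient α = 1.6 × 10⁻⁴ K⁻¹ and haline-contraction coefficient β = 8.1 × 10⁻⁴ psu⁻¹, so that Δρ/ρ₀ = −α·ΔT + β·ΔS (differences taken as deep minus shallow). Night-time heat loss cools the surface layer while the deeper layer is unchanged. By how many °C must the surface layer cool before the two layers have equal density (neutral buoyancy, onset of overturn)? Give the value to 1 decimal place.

12.1 °C

Neutral buoyancy requires Δρ = 0, i.e. −α(T_deep − T_surf′) + β(S_deep − S_surf) = 0.
T_surf′ = T_deep − (β/α)·ΔS = 15.5 − (8.1 × 10⁻⁴/1.6 × 10⁻⁴)·(+0.05) = 15.247 °C.
Cooling required: 27.3 − (15.247) = 12.053 °C.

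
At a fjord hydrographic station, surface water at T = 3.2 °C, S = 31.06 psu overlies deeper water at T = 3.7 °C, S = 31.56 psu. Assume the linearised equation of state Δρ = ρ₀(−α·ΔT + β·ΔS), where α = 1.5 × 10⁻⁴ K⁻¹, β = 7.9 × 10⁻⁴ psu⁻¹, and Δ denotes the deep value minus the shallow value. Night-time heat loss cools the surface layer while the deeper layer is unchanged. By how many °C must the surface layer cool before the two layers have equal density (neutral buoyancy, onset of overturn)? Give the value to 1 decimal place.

Neutral buoyancy requires Δρ = 0, i.e. −α(T_deep − T_surf′) + β(S_deep − S_surf) = 0.
T_surf′ = T_deep − (β/α)·ΔS = 3.7 − (7.9 × 10⁻⁴/1.5 × 10⁻⁴)·(+0.50) = 1.067 °C.
Cooling required: 3.2 − (1.067) = 2.133 °C.

2.1 °C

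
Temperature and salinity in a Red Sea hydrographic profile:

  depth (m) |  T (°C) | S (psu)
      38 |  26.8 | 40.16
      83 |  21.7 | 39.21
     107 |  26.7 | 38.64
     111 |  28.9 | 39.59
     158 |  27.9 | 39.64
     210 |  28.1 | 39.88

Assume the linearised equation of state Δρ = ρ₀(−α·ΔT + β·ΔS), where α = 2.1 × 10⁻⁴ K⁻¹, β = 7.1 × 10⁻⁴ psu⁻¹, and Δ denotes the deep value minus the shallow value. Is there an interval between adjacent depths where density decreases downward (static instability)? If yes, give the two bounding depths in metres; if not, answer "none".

Evaluate Δρ/ρ₀ = −αΔT + βΔS across each adjacent pair:
  38–83 m: −αΔT+βΔS = −(2.1 × 10⁻⁴)(-5.1)+(7.1 × 10⁻⁴)(-0.95) = 4.0 × 10⁻⁴ → stable
  83–107 m: −αΔT+βΔS = −(2.1 × 10⁻⁴)(+5.0)+(7.1 × 10⁻⁴)(-0.57) = -1.5 × 10⁻³ → UNSTABLE
  107–111 m: −αΔT+βΔS = −(2.1 × 10⁻⁴)(+2.2)+(7.1 × 10⁻⁴)(+0.95) = 2.1 × 10⁻⁴ → stable
  111–158 m: −αΔT+βΔS = −(2.1 × 10⁻⁴)(-1.0)+(7.1 × 10⁻⁴)(+0.05) = 2.5 × 10⁻⁴ → stable
  158–210 m: −αΔT+βΔS = −(2.1 × 10⁻⁴)(+0.2)+(7.1 × 10⁻⁴)(+0.24) = 1.3 × 10⁻⁴ → stable
The 83–107 m interval has Δρ < 0: lighter water underlies denser water.

83–107 m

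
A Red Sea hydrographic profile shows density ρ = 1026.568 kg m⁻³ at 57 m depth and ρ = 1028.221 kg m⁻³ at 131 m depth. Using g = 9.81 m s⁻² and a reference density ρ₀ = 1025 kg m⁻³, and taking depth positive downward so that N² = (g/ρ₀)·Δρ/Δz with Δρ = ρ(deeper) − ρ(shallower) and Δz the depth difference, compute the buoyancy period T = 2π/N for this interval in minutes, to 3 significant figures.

7.16 min

Δρ = 1028.221 − 1026.568 = 1.653 kg m⁻³ over Δz = 131 − 57 = 74 m.
N² = (9.81/1025) × (1.653/74) = 2.1379 × 10⁻⁴ s⁻².
N = √(2.1379 × 10⁻⁴) = 0.014622 rad s⁻¹, so T = 2π/N = 429.71 s = 7.1618 min ≈ 7.16 min.
A positive N² confirms static stability across the interval.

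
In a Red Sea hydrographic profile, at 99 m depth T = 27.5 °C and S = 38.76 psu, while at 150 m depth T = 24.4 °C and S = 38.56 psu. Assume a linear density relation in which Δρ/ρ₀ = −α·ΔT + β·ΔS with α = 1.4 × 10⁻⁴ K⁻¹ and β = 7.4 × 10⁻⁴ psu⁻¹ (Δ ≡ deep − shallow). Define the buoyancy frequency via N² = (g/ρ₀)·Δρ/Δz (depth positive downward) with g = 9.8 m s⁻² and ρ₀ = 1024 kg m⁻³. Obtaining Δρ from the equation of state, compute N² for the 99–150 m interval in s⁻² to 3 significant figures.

ΔT = -3.1 K, ΔS = -0.20 psu (deep − shallow).
Δρ/ρ₀ = −αΔT + βΔS = 4.34 × 10⁻⁴ − 1.48 × 10⁻⁴ = 2.86 × 10⁻⁴, so Δρ ≈ 0.2929 kg m⁻³.
N² = (g/ρ₀)·Δρ/Δz = g·(Δρ/ρ₀)/Δz = 9.8 × 2.86 × 10⁻⁴ / 51 = 5.4957 × 10⁻⁵ s⁻² ≈ 5.50 × 10⁻⁵ s⁻².

5.50 × 10⁻⁵ s⁻²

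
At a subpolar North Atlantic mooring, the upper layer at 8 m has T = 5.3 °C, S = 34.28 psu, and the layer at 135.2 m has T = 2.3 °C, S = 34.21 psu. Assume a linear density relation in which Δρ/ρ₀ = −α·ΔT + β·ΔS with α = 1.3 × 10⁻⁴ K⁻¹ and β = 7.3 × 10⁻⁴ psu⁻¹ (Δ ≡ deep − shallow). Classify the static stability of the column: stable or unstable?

ΔT = 2.3 − 5.3 = -3.0 K and ΔS = 34.21 − 34.28 = -0.07 psu (deep − shallow).
−αΔT = 3.90 × 10⁻⁴; βΔS = -5.11 × 10⁻⁵; sum Δρ/ρ₀ = 3.389 × 10⁻⁴.
Δρ/ρ₀ > 0, so Δρ > 0: deeper water is denser → statically stable.

stable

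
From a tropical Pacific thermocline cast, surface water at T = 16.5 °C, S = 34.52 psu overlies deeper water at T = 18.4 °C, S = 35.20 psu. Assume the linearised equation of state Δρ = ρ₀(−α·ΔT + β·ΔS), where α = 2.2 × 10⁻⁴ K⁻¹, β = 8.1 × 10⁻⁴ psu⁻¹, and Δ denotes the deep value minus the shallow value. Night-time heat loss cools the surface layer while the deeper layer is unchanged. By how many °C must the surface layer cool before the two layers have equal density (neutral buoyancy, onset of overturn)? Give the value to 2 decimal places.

Neutral buoyancy requires Δρ = 0, i.e. −α(T_deep − T_surf′) + β(S_deep − S_surf) = 0.
T_surf′ = T_deep − (β/α)·ΔS = 18.4 − (8.1 × 10⁻⁴/2.2 × 10⁻⁴)·(+0.68) = 15.8964 °C.
Cooling required: 16.5 − (15.8964) = 0.6036 °C.

0.60 °C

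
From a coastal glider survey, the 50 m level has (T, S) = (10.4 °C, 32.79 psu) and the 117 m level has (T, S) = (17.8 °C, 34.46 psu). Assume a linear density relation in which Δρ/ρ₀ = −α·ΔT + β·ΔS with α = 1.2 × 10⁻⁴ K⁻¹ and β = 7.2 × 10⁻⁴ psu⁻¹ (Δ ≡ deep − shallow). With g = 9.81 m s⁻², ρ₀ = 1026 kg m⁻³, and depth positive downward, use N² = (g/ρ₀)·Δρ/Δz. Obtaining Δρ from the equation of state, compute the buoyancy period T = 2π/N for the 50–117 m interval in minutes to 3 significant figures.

ΔT = +7.4 K, ΔS = +1.67 psu (deep − shallow).
Δρ/ρ₀ = −αΔT + βΔS = -8.88 × 10⁻⁴ + 1.2024 × 10⁻³ = 3.144 × 10⁻⁴, so Δρ ≈ 0.3226 kg m⁻³.
N² = (g/ρ₀)·Δρ/Δz = g·(Δρ/ρ₀)/Δz = 9.81 × 3.144 × 10⁻⁴ / 67 = 4.6034 × 10⁻⁵ s⁻².
N = √(4.6034 × 10⁻⁵) = 6.7848 × 10⁻³ rad s⁻¹ → T = 2π/N = 926.07 s = 15.435 min ≈ 15.4 min.

15.4 min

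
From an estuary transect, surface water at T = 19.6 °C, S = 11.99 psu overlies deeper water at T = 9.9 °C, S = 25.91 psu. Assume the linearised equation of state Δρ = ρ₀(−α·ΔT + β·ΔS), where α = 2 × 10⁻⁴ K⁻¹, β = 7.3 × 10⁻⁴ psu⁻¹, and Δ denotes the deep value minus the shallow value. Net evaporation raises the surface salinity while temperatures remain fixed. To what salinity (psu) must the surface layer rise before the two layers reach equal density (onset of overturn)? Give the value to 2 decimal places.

Neutral buoyancy requires −α(T_deep − T_surf) + β(S_deep − S_surf′) = 0.
S_surf′ = S_deep − (α/β)·ΔT = 25.91 − (2 × 10⁻⁴/7.3 × 10⁻⁴)·(-9.7) = 28.5675 psu.
Increase required: 28.5675 − 11.99 = 16.5775 psu.

28.57 psu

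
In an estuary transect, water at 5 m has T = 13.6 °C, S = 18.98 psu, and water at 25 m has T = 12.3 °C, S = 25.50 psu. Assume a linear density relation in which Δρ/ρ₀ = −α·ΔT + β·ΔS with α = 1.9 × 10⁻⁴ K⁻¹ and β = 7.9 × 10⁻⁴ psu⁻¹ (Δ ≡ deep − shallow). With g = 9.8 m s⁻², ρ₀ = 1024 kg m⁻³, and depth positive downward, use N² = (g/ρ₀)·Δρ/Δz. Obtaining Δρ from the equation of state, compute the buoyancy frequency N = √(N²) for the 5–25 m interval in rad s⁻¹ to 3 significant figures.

0.0514 rad s⁻¹

ΔT = -1.3 K, ΔS = +6.52 psu (deep − shallow).
Δρ/ρ₀ = −αΔT + βΔS = 2.47 × 10⁻⁴ + 5.1508 × 10⁻³ = 5.3978 × 10⁻³, so Δρ ≈ 5.527 kg m⁻³.
N² = (g/ρ₀)·Δρ/Δz = g·(Δρ/ρ₀)/Δz = 9.8 × 5.3978 × 10⁻³ / 20 = 2.6449 × 10⁻³ s⁻².
N = √(2.6449 × 10⁻³) = 0.051429 rad s⁻¹ ≈ 0.0514 rad s⁻¹.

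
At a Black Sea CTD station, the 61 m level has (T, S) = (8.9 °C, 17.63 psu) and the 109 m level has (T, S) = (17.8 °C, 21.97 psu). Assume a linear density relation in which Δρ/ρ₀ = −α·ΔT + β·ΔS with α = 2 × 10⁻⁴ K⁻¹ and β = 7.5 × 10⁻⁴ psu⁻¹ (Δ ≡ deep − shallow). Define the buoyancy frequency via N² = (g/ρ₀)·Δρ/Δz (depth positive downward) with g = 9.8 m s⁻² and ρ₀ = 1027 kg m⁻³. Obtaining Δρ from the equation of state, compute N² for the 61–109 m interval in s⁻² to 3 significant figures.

ΔT = +8.9 K, ΔS = +4.34 psu (deep − shallow).
Δρ/ρ₀ = −αΔT + βΔS = -1.78 × 10⁻³ + 3.255 × 10⁻³ = 1.475 × 10⁻³, so Δρ ≈ 1.515 kg m⁻³.
N² = (g/ρ₀)·Δρ/Δz = g·(Δρ/ρ₀)/Δz = 9.8 × 1.475 × 10⁻³ / 48 = 3.0115 × 10⁻⁴ s⁻² ≈ 3.01 × 10⁻⁴ s⁻².

3.01 × 10⁻⁴ s⁻²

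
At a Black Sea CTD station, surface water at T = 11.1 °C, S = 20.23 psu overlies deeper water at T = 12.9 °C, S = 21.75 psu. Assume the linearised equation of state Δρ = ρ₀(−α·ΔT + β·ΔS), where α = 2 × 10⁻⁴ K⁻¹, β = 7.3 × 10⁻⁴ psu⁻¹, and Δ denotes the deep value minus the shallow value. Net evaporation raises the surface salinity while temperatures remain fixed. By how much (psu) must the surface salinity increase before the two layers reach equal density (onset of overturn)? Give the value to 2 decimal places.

Neutral buoyancy requires −α(T_deep − T_surf) + β(S_deep − S_surf′) = 0.
S_surf′ = S_deep − (α/β)·ΔT = 21.75 − (2 × 10⁻⁴/7.3 × 10⁻⁴)·(+1.8) = 21.2568 psu.
Increase required: 21.2568 − 20.23 = 1.0268 psu.

1.03 psu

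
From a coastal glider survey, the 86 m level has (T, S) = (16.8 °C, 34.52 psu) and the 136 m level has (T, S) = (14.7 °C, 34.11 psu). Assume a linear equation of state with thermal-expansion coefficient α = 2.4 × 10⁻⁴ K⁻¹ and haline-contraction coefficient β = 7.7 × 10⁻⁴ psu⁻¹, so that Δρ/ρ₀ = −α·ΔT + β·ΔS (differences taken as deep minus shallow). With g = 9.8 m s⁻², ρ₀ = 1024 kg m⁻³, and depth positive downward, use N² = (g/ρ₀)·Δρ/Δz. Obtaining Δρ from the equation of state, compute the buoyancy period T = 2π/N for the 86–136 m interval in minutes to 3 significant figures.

17.2 min

ΔT = -2.1 K, ΔS = -0.41 psu (deep − shallow).
Δρ/ρ₀ = −αΔT + βΔS = 5.04 × 10⁻⁴ − 3.157 × 10⁻⁴ = 1.883 × 10⁻⁴, so Δρ ≈ 0.1928 kg m⁻³.
N² = (g/ρ₀)·Δρ/Δz = g·(Δρ/ρ₀)/Δz = 9.8 × 1.883 × 10⁻⁴ / 50 = 3.6907 × 10⁻⁵ s⁻².
N = √(3.6907 × 10⁻⁵) = 6.0751 × 10⁻³ rad s⁻¹ → T = 2π/N = 1.0343 × 10³ s = 17.238 min ≈ 17.2 min.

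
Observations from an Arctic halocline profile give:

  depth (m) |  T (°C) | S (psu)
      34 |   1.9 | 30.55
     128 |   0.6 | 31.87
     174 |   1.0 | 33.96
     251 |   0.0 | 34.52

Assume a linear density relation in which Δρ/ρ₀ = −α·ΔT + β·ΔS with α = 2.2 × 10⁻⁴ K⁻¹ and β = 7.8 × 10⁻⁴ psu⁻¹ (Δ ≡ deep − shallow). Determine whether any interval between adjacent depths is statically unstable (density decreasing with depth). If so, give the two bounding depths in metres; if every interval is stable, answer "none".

none

Evaluate Δρ/ρ₀ = −αΔT + βΔS across each adjacent pair:
  34–128 m: −αΔT+βΔS = −(2.2 × 10⁻⁴)(-1.3)+(7.8 × 10⁻⁴)(+1.32) = 1.3 × 10⁻³ → stable
  128–174 m: −αΔT+βΔS = −(2.2 × 10⁻⁴)(+0.4)+(7.8 × 10⁻⁴)(+2.09) = 1.5 × 10⁻³ → stable
  174–251 m: −αΔT+βΔS = −(2.2 × 10⁻⁴)(-1.0)+(7.8 × 10⁻⁴)(+0.56) = 6.6 × 10⁻⁴ → stable
Every interval has Δρ > 0: the column is stably stratified throughout.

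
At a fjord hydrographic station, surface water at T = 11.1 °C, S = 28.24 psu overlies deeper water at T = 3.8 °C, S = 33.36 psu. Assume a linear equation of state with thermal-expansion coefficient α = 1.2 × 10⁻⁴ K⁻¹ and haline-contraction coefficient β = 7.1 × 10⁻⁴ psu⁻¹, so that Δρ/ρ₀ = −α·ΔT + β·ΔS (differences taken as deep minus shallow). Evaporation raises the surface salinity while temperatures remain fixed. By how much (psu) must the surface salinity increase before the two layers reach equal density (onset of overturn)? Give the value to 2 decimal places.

6.35 psu

Neutral buoyancy requires −α(T_deep − T_surf) + β(S_deep − S_surf′) = 0.
S_surf′ = S_deep − (α/β)·ΔT = 33.36 − (1.2 × 10⁻⁴/7.1 × 10⁻⁴)·(-7.3) = 34.5938 psu.
Increase required: 34.5938 − 28.24 = 6.3538 psu.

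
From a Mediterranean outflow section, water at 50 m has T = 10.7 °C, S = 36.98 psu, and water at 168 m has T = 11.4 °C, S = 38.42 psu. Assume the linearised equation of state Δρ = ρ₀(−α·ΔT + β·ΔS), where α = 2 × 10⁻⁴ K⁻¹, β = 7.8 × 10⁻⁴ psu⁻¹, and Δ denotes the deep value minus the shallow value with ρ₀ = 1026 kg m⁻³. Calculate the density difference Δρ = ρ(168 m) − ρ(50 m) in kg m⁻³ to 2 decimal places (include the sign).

ΔT = +0.7 K, ΔS = +1.44 psu (deep − shallow).
Δρ/ρ₀ = −(2 × 10⁻⁴)(+0.7) + (7.8 × 10⁻⁴)(+1.44) = 9.832 × 10⁻⁴.
Δρ = 1026 × (9.832 × 10⁻⁴) = +1.01 kg m⁻³.
Positive Δρ: denser below, stable.

+1.01 kg m⁻³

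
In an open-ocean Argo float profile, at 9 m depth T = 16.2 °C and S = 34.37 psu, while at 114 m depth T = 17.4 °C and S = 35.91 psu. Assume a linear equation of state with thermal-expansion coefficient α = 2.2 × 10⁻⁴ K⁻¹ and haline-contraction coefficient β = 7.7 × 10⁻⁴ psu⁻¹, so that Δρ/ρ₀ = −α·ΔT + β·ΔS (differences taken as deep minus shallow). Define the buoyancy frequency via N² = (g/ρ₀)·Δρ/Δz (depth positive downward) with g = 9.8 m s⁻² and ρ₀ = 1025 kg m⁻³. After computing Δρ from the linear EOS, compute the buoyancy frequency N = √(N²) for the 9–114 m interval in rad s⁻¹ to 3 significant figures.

ΔT = +1.2 K, ΔS = +1.54 psu (deep − shallow).
Δρ/ρ₀ = −αΔT + βΔS = -2.64 × 10⁻⁴ + 1.1858 × 10⁻³ = 9.218 × 10⁻⁴, so Δρ ≈ 0.9448 kg m⁻³.
N² = (g/ρ₀)·Δρ/Δz = g·(Δρ/ρ₀)/Δz = 9.8 × 9.218 × 10⁻⁴ / 105 = 8.6035 × 10⁻⁵ s⁻².
N = √(8.6035 × 10⁻⁵) = 9.2755 × 10⁻³ rad s⁻¹ ≈ 9.28 × 10⁻³ rad s⁻¹.

9.28 × 10⁻³ rad s⁻¹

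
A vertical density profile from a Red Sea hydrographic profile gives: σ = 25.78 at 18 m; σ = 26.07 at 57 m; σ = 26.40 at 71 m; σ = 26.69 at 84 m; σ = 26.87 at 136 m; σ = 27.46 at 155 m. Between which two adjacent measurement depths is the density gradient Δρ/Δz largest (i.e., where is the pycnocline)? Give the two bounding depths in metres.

Compute the density gradient over each adjacent pair:
  18–57 m: Δρ/Δz = 0.29/39 = 7.4 × 10⁻³ kg m⁻⁴
  57–71 m: Δρ/Δz = 0.33/14 = 0.024 kg m⁻⁴
  71–84 m: Δρ/Δz = 0.29/13 = 0.022 kg m⁻⁴
  84–136 m: Δρ/Δz = 0.18/52 = 3.5 × 10⁻³ kg m⁻⁴
  136–155 m: Δρ/Δz = 0.59/19 = 0.031 kg m⁻⁴
The largest gradient is in the 136–155 m interval — the pycnocline.

136–155 m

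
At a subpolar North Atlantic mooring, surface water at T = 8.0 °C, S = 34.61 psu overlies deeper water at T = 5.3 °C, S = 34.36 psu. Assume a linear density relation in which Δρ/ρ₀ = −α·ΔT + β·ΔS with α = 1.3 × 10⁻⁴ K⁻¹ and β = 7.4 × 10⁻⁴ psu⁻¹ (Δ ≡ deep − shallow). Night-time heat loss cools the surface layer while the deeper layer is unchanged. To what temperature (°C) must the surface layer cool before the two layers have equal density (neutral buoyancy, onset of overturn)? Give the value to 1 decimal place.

Neutral buoyancy requires Δρ = 0, i.e. −α(T_deep − T_surf′) + β(S_deep − S_surf) = 0.
T_surf′ = T_deep − (β/α)·ΔS = 5.3 − (7.4 × 10⁻⁴/1.3 × 10⁻⁴)·(-0.25) = 6.723 °C.
Cooling required: 8.0 − (6.723) = 1.277 °C.

6.7 °C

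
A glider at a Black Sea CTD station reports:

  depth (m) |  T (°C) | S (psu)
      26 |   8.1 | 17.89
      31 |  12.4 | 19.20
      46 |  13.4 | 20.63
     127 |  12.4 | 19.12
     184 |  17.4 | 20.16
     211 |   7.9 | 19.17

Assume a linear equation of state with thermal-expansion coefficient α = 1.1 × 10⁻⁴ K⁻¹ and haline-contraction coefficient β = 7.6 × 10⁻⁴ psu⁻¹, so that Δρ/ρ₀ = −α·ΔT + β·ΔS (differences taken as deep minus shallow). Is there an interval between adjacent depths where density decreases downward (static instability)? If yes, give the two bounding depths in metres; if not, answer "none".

46–127 m

Evaluate Δρ/ρ₀ = −αΔT + βΔS across each adjacent pair:
  26–31 m: −αΔT+βΔS = −(1.1 × 10⁻⁴)(+4.3)+(7.6 × 10⁻⁴)(+1.31) = 5.2 × 10⁻⁴ → stable
  31–46 m: −αΔT+βΔS = −(1.1 × 10⁻⁴)(+1.0)+(7.6 × 10⁻⁴)(+1.43) = 9.8 × 10⁻⁴ → stable
  46–127 m: −αΔT+βΔS = −(1.1 × 10⁻⁴)(-1.0)+(7.6 × 10⁻⁴)(-1.51) = -1.0 × 10⁻³ → UNSTABLE
  127–184 m: −αΔT+βΔS = −(1.1 × 10⁻⁴)(+5.0)+(7.6 × 10⁻⁴)(+1.04) = 2.4 × 10⁻⁴ → stable
  184–211 m: −αΔT+βΔS = −(1.1 × 10⁻⁴)(-9.5)+(7.6 × 10⁻⁴)(-0.99) = 2.9 × 10⁻⁴ → stable
The 46–127 m interval has Δρ < 0: lighter water underlies denser water.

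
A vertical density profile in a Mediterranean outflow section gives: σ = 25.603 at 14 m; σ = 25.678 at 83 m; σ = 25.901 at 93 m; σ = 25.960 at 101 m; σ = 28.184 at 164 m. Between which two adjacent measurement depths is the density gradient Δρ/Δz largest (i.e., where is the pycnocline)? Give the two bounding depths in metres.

101–164 m

Compute the density gradient over each adjacent pair:
  14–83 m: Δρ/Δz = 0.075/69 = 1.1 × 10⁻³ kg m⁻⁴
  83–93 m: Δρ/Δz = 0.223/10 = 0.022 kg m⁻⁴
  93–101 m: Δρ/Δz = 0.059/8 = 7.4 × 10⁻³ kg m⁻⁴
  101–164 m: Δρ/Δz = 2.224/63 = 0.035 kg m⁻⁴
The largest gradient is in the 101–164 m interval — the pycnocline.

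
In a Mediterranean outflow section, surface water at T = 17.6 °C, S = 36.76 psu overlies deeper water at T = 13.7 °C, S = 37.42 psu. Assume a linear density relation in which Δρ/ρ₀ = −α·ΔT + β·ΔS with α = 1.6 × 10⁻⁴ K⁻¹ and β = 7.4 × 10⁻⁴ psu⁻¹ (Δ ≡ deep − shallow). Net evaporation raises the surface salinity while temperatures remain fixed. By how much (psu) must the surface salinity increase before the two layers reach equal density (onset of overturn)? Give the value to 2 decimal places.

Neutral buoyancy requires −α(T_deep − T_surf) + β(S_deep − S_surf′) = 0.
S_surf′ = S_deep − (α/β)·ΔT = 37.42 − (1.6 × 10⁻⁴/7.4 × 10⁻⁴)·(-3.9) = 38.2632 psu.
Increase required: 38.2632 − 36.76 = 1.5032 psu.

1.50 psu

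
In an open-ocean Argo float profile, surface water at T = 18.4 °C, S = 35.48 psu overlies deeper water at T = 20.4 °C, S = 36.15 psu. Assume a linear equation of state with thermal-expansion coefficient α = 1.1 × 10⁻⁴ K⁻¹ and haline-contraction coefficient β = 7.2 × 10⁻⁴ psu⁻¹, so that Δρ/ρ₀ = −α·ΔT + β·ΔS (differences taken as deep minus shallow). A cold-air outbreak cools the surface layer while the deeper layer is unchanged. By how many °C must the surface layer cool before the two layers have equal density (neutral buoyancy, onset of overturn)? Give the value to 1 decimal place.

2.4 °C

Neutral buoyancy requires Δρ = 0, i.e. −α(T_deep − T_surf′) + β(S_deep − S_surf) = 0.
T_surf′ = T_deep − (β/α)·ΔS = 20.4 − (7.2 × 10⁻⁴/1.1 × 10⁻⁴)·(+0.67) = 16.015 °C.
Cooling required: 18.4 − (16.015) = 2.385 °C.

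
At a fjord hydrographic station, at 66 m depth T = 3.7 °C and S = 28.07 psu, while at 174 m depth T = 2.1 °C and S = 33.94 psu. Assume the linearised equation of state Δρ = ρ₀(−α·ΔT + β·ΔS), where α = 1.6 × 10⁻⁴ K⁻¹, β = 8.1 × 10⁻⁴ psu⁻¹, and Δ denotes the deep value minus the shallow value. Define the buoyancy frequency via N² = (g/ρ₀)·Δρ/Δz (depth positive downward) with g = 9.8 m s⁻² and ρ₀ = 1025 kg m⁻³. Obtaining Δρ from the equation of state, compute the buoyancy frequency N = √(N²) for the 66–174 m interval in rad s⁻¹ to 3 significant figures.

ΔT = -1.6 K, ΔS = +5.87 psu (deep − shallow).
Δρ/ρ₀ = −αΔT + βΔS = 2.56 × 10⁻⁴ + 4.7547 × 10⁻³ = 5.0107 × 10⁻³, so Δρ ≈ 5.136 kg m⁻³.
N² = (g/ρ₀)·Δρ/Δz = g·(Δρ/ρ₀)/Δz = 9.8 × 5.0107 × 10⁻³ / 108 = 4.5467 × 10⁻⁴ s⁻².
N = √(4.5467 × 10⁻⁴) = 0.021323 rad s⁻¹ ≈ 0.0213 rad s⁻¹.

0.0213 rad s⁻¹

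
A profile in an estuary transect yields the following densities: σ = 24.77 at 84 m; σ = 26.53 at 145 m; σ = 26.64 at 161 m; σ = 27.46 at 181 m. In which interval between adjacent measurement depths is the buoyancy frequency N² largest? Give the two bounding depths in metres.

161–181 m

Compute the density gradient over each adjacent pair:
  84–145 m: Δρ/Δz = 1.76/61 = 0.029 kg m⁻⁴
  145–161 m: Δρ/Δz = 0.11/16 = 6.9 × 10⁻³ kg m⁻⁴
  161–181 m: Δρ/Δz = 0.82/20 = 0.041 kg m⁻⁴
The largest gradient is in the 161–181 m interval — the pycnocline.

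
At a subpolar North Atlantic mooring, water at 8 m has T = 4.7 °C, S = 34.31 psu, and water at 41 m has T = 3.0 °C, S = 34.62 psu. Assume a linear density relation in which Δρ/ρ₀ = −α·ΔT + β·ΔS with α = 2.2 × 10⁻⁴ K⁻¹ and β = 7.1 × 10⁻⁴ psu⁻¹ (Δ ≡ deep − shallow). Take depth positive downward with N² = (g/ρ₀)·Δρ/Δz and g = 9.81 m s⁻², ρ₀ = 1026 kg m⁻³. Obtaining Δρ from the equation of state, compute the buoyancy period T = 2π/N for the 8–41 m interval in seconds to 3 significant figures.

473 s

ΔT = -1.7 K, ΔS = +0.31 psu (deep − shallow).
Δρ/ρ₀ = −αΔT + βΔS = 3.74 × 10⁻⁴ + 2.201 × 10⁻⁴ = 5.941 × 10⁻⁴, so Δρ ≈ 0.6095 kg m⁻³.
N² = (g/ρ₀)·Δρ/Δz = g·(Δρ/ρ₀)/Δz = 9.81 × 5.941 × 10⁻⁴ / 33 = 1.7661 × 10⁻⁴ s⁻².
N = √(1.7661 × 10⁻⁴) = 0.013289 rad s⁻¹ → T = 2π/N = 472.81 s ≈ 473 s.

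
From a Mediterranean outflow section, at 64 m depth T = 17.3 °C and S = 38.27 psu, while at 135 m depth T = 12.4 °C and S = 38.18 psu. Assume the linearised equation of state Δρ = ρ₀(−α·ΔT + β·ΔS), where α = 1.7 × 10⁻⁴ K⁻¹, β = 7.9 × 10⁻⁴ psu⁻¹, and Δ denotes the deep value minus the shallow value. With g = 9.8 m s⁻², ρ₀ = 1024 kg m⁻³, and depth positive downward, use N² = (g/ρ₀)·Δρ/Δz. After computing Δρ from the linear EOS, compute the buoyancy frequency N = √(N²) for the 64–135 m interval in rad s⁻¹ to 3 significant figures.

0.0103 rad s⁻¹

ΔT = -4.9 K, ΔS = -0.09 psu (deep − shallow).
Δρ/ρ₀ = −αΔT + βΔS = 8.33 × 10⁻⁴ − 7.11 × 10⁻⁵ = 7.619 × 10⁻⁴, so Δρ ≈ 0.7802 kg m⁻³.
N² = (g/ρ₀)·Δρ/Δz = g·(Δρ/ρ₀)/Δz = 9.8 × 7.619 × 10⁻⁴ / 71 = 1.0516 × 10⁻⁴ s⁻².
N = √(1.0516 × 10⁻⁴) = 0.010255 rad s⁻¹ ≈ 0.0103 rad s⁻¹.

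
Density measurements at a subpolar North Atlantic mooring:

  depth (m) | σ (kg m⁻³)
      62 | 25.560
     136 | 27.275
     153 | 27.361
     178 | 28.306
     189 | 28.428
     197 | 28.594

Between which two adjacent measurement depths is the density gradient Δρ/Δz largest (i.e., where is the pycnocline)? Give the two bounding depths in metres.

153–178 m

Compute the density gradient over each adjacent pair:
  62–136 m: Δρ/Δz = 1.715/74 = 0.023 kg m⁻⁴
  136–153 m: Δρ/Δz = 0.086/17 = 5.1 × 10⁻³ kg m⁻⁴
  153–178 m: Δρ/Δz = 0.945/25 = 0.038 kg m⁻⁴
  178–189 m: Δρ/Δz = 0.122/11 = 0.011 kg m⁻⁴
  189–197 m: Δρ/Δz = 0.166/8 = 0.021 kg m⁻⁴
The largest gradient is in the 153–178 m interval — the pycnocline.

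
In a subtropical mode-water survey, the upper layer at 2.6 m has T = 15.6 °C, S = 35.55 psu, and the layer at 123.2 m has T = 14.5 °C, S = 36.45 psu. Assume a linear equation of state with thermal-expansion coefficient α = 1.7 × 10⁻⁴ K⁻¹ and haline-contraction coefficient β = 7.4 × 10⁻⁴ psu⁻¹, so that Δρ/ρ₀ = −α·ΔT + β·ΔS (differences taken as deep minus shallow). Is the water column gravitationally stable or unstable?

ΔT = 14.5 − 15.6 = -1.1 K and ΔS = 36.45 − 35.55 = +0.90 psu (deep − shallow).
−αΔT = 1.87 × 10⁻⁴; βΔS = 6.66 × 10⁻⁴; sum Δρ/ρ₀ = 8.53 × 10⁻⁴.
Δρ/ρ₀ > 0, so Δρ > 0: deeper water is denser → statically stable.

stable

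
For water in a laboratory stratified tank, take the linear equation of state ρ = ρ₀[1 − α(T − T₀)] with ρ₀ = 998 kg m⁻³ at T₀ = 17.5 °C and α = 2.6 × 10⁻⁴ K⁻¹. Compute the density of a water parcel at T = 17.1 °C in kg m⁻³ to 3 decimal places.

T − T₀ = -0.4 K.
Bracket = 1 − α·(-0.4) = 1 + (1.04 × 10⁻⁴) = 1.0001040.
ρ = 998 × 1.0001040 = 998.104 kg m⁻³.

998.104 kg m⁻³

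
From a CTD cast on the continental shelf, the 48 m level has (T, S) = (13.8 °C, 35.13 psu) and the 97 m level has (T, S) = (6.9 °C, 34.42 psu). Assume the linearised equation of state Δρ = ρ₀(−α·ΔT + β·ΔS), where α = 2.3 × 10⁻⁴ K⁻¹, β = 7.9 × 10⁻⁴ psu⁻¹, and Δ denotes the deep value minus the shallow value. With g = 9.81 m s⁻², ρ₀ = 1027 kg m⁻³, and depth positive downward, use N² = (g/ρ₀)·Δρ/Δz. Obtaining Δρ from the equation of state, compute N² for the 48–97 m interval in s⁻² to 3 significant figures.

2.05 × 10⁻⁴ s⁻²

ΔT = -6.9 K, ΔS = -0.71 psu (deep − shallow).
Δρ/ρ₀ = −αΔT + βΔS = 1.587 × 10⁻³ − 5.609 × 10⁻⁴ = 1.0261 × 10⁻³, so Δρ ≈ 1.054 kg m⁻³.
N² = (g/ρ₀)·Δρ/Δz = g·(Δρ/ρ₀)/Δz = 9.81 × 1.0261 × 10⁻³ / 49 = 2.0543 × 10⁻⁴ s⁻² ≈ 2.05 × 10⁻⁴ s⁻².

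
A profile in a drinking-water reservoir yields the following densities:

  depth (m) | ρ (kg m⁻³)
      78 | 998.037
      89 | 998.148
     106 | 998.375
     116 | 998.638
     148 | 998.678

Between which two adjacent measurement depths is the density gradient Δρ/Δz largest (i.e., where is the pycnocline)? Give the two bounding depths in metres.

106–116 m

Compute the density gradient over each adjacent pair:
  78–89 m: Δρ/Δz = 0.111/11 = 0.010 kg m⁻⁴
  89–106 m: Δρ/Δz = 0.227/17 = 0.013 kg m⁻⁴
  106–116 m: Δρ/Δz = 0.263/10 = 0.026 kg m⁻⁴
  116–148 m: Δρ/Δz = 0.040/32 = 1.3 × 10⁻³ kg m⁻⁴
The largest gradient is in the 106–116 m interval — the pycnocline.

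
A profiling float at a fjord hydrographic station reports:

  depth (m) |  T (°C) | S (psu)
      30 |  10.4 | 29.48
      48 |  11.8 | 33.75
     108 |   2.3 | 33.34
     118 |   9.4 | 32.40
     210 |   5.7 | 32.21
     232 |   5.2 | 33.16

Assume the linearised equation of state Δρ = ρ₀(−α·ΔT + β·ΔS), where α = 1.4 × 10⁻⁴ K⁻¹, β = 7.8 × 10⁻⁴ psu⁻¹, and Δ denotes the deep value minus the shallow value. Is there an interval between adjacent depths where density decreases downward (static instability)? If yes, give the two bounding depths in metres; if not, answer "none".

108–118 m

Evaluate Δρ/ρ₀ = −αΔT + βΔS across each adjacent pair:
  30–48 m: −αΔT+βΔS = −(1.4 × 10⁻⁴)(+1.4)+(7.8 × 10⁻⁴)(+4.27) = 3.1 × 10⁻³ → stable
  48–108 m: −αΔT+βΔS = −(1.4 × 10⁻⁴)(-9.5)+(7.8 × 10⁻⁴)(-0.41) = 1.0 × 10⁻³ → stable
  108–118 m: −αΔT+βΔS = −(1.4 × 10⁻⁴)(+7.1)+(7.8 × 10⁻⁴)(-0.94) = -1.7 × 10⁻³ → UNSTABLE
  118–210 m: −αΔT+βΔS = −(1.4 × 10⁻⁴)(-3.7)+(7.8 × 10⁻⁴)(-0.19) = 3.7 × 10⁻⁴ → stable
  210–232 m: −αΔT+βΔS = −(1.4 × 10⁻⁴)(-0.5)+(7.8 × 10⁻⁴)(+0.95) = 8.1 × 10⁻⁴ → stable
The 108–118 m interval has Δρ < 0: lighter water underlies denser water.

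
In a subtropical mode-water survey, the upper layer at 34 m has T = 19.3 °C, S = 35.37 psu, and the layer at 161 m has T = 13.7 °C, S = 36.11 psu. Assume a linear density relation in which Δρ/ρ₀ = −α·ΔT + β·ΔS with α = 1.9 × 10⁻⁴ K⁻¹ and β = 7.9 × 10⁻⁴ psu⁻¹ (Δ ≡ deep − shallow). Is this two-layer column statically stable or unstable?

stable

ΔT = 13.7 − 19.3 = -5.6 K and ΔS = 36.11 − 35.37 = +0.74 psu (deep − shallow).
−αΔT = 1.064 × 10⁻³; βΔS = 5.846 × 10⁻⁴; sum Δρ/ρ₀ = 1.6486 × 10⁻³.
Δρ/ρ₀ > 0, so Δρ > 0: deeper water is denser → statically stable.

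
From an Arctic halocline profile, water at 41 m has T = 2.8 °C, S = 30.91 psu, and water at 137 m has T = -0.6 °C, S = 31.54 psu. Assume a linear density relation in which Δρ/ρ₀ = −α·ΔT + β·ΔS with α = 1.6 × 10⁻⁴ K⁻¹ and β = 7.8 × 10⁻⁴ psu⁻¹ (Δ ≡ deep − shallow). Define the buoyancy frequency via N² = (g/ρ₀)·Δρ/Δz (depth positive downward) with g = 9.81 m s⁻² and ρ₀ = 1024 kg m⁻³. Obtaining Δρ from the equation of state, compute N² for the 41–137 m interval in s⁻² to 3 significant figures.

1.06 × 10⁻⁴ s⁻²

ΔT = -3.4 K, ΔS = +0.63 psu (deep − shallow).
Δρ/ρ₀ = −αΔT + βΔS = 5.44 × 10⁻⁴ + 4.914 × 10⁻⁴ = 1.0354 × 10⁻³, so Δρ ≈ 1.060 kg m⁻³.
N² = (g/ρ₀)·Δρ/Δz = g·(Δρ/ρ₀)/Δz = 9.81 × 1.0354 × 10⁻³ / 96 = 1.0580 × 10⁻⁴ s⁻² ≈ 1.06 × 10⁻⁴ s⁻².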